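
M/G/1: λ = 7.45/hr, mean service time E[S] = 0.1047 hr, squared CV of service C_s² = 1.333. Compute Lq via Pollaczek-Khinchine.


ρ = λ·E[S] = 7.45·0.1047 = 0.7800
Lq = ρ²(1+C_s²)/(2(1−ρ)) = 0.6084·(1+1.333)/(2·0.2200)
= 0.6084·2.3330/0.4400 = 3.22625

Final: 3.22625


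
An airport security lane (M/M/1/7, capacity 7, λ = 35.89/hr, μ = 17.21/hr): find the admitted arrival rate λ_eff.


ρ = 2.0854; P_K = (1−ρ)ρ^7/(1−ρ^8) = 0.521938
λ_eff = λ(1 − P_K) = 35.89·(1 − 0.521938) = 35.89·0.478062 = 17.1576 /hr

Final: 17.1576 /hr


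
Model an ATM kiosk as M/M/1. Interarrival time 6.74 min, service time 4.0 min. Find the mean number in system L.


λ = 60/6.74 = 8.9021 /hr
μ = 60/4.0 = 15.0000 /hr
ρ = λ/μ = 8.9021/15.0000 = 0.5935
L = ρ/(1−ρ) = 0.5935/0.4065 = 1.4599

Final: 1.4599


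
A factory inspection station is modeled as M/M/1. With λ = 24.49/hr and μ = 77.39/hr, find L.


ρ = λ/μ = 24.49/77.39 = 0.3164
L = ρ/(1−ρ) = 0.3164/(1 − 0.3164) = 0.3164/0.6836 = 0.4629

Final: 0.4629


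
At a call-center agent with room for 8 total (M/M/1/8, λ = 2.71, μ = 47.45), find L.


ρ = 2.71/47.45 = 0.05711
L = ρ[1 − (K+1)ρ^K + Kρ^(K+1)] / [(1−ρ)(1−ρ^(K+1))]
Numerator: 0.05711·(1 − 9·1.132e-10 + 8·6.465e-12) = 0.057113
Denominator: (0.9429)·(1.000000) = 0.942887
L = 0.057113/0.942887 = 0.06057

Final: 0.06057


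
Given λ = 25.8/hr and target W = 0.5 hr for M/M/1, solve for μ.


W = 1/(μ−λ) ⇒ μ − λ = 1/W = 1/0.5 = 2.0000
μ = λ + 1/W = 25.8 + 2.0000 = 27.8000 per hr

Final: 27.8000 /hr


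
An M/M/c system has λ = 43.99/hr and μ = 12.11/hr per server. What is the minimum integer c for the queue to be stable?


Stability requires cμ > λ ⇔ c > λ/μ.
λ/μ = 43.99/12.11 = 3.6325
Minimum integer c = ⌊3.6325⌋ + 1 = 4
Check: 4·12.11 = 48.44 > 43.99, while 3·12.11 = 36.33 ≤ 43.99

Final: 4 servers


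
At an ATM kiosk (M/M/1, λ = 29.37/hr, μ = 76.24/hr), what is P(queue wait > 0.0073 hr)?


ρ = 29.37/76.24 = 0.3852
P(Wq > t) = ρ·e^{−(μ−λ)t} = 0.3852·e^{−0.3422}
= 0.3852·0.710241 = 0.273607

Final: 0.273607


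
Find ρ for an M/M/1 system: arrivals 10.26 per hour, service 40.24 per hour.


ρ = λ/μ = 10.26/40.24 = 0.2550

Final: 0.2550


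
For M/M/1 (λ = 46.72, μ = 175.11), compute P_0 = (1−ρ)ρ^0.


ρ = 46.72/175.11 = 0.2668
P_n = (1−ρ)·ρ^n = (1 − 0.2668)·0.2668^0 = 0.7332·1.000000 = 0.733196

Final: 0.733196


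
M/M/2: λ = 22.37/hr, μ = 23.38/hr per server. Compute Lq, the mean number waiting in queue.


a = λ/μ = 0.9568; ρ = a/2 = 0.4784
P₀ = 0.352814
Lq = P₀·a^c·ρ / (c!·(1−ρ)²) = 0.352814·0.91547·0.4784/(2·0.27207)
= 0.28397

Final: 0.28397


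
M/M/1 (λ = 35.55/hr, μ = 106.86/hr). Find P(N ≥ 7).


ρ = 35.55/106.86 = 0.3327
P(N ≥ n) = ρ^n = 0.3327^7 = 0.0004510

Final: 0.0004510


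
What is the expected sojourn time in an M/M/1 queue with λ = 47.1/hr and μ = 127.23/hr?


W = 1/(μ−λ) = 1/(127.23 − 47.1) = 1/80.13 = 0.01248 hr

Final: 0.01248 hr


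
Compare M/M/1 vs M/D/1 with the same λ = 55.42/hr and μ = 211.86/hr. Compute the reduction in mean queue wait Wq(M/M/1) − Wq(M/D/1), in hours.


ρ = 55.42/211.86 = 0.2616
Wq(M/M/1) = ρ/(μ−λ) = 0.2616/156.44 = 0.001672 hr
Wq(M/D/1) = ρ/(2(μ−λ)) = 0.0008361 hr
Savings = 0.001672 − 0.0008361 = 0.0008361 hr

Final: 0.0008361 hr


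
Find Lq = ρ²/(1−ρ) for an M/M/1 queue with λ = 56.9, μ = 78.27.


ρ = 56.9/78.27 = 0.7270
Lq = ρ²/(1−ρ) = 0.5285/0.2730 = 1.9356

Final: 1.9356


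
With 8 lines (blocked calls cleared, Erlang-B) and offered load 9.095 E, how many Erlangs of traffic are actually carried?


B(8,9.095) = 0.294029 (Erlang-B)
Carried load = a(1 − B) = 9.095·(1 − 0.294029) = 9.095·0.705971 = 6.4208 E

Final: 6.4208 Erlangs


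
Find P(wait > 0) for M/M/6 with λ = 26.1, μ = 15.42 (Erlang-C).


a = λ/μ = 1.6926; ρ = a/6 = 0.2821
P₀ = 0.183941 (from M/M/c formula)
C(c,a) = [a^c/(c!(1−ρ))]·P₀ = [23.51456/(720·0.7179)]·0.183941
= 0.04549·0.183941 = 0.008368

Final: 0.008368


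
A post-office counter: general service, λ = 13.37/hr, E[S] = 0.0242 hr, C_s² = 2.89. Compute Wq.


ρ = λ·E[S] = 13.37·0.0242 = 0.3236
E[S²] = E[S]²(1+C_s²) = 0.0242²·(1+2.89) = 0.002278
Wq = λ·E[S²]/(2(1−ρ)) = 13.37·0.002278/(2·0.6764) = 0.02251 hr

Final: 0.02251 hr


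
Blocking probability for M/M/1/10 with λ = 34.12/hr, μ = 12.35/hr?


ρ = λ/μ = 34.12/12.35 = 2.7628
P_K = (1−ρ)ρ^K/(1−ρ^(K+1)) = (-1.7628·25907.210212)/(1 − 71575.223678)
= -45668.013466/-71574.223678 = 0.638051

Final: 0.638051


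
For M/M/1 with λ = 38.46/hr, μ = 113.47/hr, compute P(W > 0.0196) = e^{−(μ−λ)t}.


W ~ Exponential(μ−λ) for M/M/1.
μ − λ = 113.47 − 38.46 = 75.0100
P(W > t) = e^{−(μ−λ)t} = e^{−1.4702} = 0.229880

Final: 0.229880


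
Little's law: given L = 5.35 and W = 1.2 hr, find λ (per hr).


λ = L/W = 5.35/1.2 = 4.4583 /hr

Final: 4.4583 /hr


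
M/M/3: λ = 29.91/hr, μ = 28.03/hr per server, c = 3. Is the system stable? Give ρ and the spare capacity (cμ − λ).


Total capacity cμ = 3·28.03 = 84.09/hr
ρ = λ/(cμ) = 29.91/84.09 = 0.3557
Stable ⇔ ρ < 1: YES
Spare capacity = cμ − λ = 84.09 − 29.91 = 54.18/hr

Final: ρ = 0.3557; stable; margin = 54.18/hr


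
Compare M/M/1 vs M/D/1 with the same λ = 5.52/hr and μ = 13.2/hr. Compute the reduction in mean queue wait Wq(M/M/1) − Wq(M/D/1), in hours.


ρ = 5.52/13.2 = 0.4182
Wq(M/M/1) = ρ/(μ−λ) = 0.4182/7.68 = 0.05445 hr
Wq(M/D/1) = ρ/(2(μ−λ)) = 0.02723 hr
Savings = 0.05445 − 0.02723 = 0.02723 hr

Final: 0.02723 hr


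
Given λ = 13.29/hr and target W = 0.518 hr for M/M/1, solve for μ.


W = 1/(μ−λ) ⇒ μ − λ = 1/W = 1/0.518 = 1.9305
μ = λ + 1/W = 13.29 + 1.9305 = 15.2205 per hr

Final: 15.2205 /hr


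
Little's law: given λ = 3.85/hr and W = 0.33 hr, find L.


L = λW = 3.85·0.33 = 1.2705

Final: 1.2705


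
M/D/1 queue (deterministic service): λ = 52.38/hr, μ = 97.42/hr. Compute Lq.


ρ = 52.38/97.42 = 0.5377
M/D/1: Lq = ρ²/(2(1−ρ)) = 0.2891/(2·0.4623) = 0.31265

Final: 0.31265


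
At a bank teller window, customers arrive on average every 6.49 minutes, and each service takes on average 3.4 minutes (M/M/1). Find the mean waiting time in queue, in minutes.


λ = 60/6.49 = 9.2450 /hr
μ = 60/3.4 = 17.6471 /hr
ρ = λ/μ = 9.2450/17.6471 = 0.5239
Wq = ρ/(μ−λ) = 0.5239/(17.6471−9.2450) = 0.06235 hr
In minutes: 0.06235·60 = 3.741 min

Final: 3.741 min


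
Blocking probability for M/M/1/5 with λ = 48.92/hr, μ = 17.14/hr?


ρ = λ/μ = 48.92/17.14 = 2.8541
P_K = (1−ρ)ρ^K/(1−ρ^(K+1)) = (-1.8541·189.399206)/(1 − 540.572296)
= -351.173090/-539.572296 = 0.650836

Final: 0.650836


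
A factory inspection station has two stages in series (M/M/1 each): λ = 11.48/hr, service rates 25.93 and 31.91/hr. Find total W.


Each node sees arrival rate λ = 11.48/hr (tandem ⇒ throughput preserved).
W₁ = 1/(μ₁−λ) = 1/(25.93−11.48) = 0.06920 hr
W₂ = 1/(μ₂−λ) = 1/(31.91−11.48) = 0.04895 hr
W_total = W₁ + W₂ = 0.06920 + 0.04895 = 0.11815 hr

Final: 0.11815 hr


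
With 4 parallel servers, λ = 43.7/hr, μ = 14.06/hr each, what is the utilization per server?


ρ = λ/(cμ) = 43.7/(4·14.06) = 43.7/56.24 = 0.7770

Final: 0.7770


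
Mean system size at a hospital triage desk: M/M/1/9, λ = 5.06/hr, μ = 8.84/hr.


ρ = 5.06/8.84 = 0.5724
L = ρ[1 − (K+1)ρ^K + Kρ^(K+1)] / [(1−ρ)(1−ρ^(K+1))]
Numerator: 0.5724·(1 − 10·0.006596 + 9·0.003776) = 0.554093
Denominator: (0.4276)·(0.996224) = 0.425987
L = 0.554093/0.425987 = 1.3007

Final: 1.3007


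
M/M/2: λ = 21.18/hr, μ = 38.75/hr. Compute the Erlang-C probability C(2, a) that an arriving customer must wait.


a = λ/μ = 0.5466; ρ = a/2 = 0.2733
P₀ = 0.570734 (from M/M/c formula)
C(c,a) = [a^c/(c!(1−ρ))]·P₀ = [0.29875/(2·0.7267)]·0.570734
= 0.20555·0.570734 = 0.117314

Final: 0.117314


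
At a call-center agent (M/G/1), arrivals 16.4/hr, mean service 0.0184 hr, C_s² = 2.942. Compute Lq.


ρ = λ·E[S] = 16.4·0.0184 = 0.3018
Lq = ρ²(1+C_s²)/(2(1−ρ)) = 0.09106·(1+2.942)/(2·0.6982)
= 0.09106·3.9420/1.3965 = 0.25704

Final: 0.25704


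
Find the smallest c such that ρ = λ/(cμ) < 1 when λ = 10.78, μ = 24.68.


Stability requires cμ > λ ⇔ c > λ/μ.
λ/μ = 10.78/24.68 = 0.4368
Minimum integer c = ⌊0.4368⌋ + 1 = 1
Check: 1·24.68 = 24.68 > 10.78, while 0·24.68 = 0.00 ≤ 10.78

Final: 1 servers


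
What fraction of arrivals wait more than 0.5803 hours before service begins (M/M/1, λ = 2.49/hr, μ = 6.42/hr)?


ρ = 2.49/6.42 = 0.3879
P(Wq > t) = ρ·e^{−(μ−λ)t} = 0.3879·e^{−2.2806}
= 0.3879·0.102225 = 0.039648

Final: 0.039648


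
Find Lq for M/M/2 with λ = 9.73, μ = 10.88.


a = λ/μ = 0.8943; ρ = a/2 = 0.4472
P₀ = 0.382026
Lq = P₀·a^c·ρ / (c!·(1−ρ)²) = 0.382026·0.79978·0.4472/(2·0.30564)
= 0.22350

Final: 0.22350


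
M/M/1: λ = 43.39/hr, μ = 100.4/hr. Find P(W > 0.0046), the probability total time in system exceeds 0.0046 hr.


W ~ Exponential(μ−λ) for M/M/1.
μ − λ = 100.4 − 43.39 = 57.0100
P(W > t) = e^{−(μ−λ)t} = e^{−0.2622} = 0.769322

Final: 0.769322


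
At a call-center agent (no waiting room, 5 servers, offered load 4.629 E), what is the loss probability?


B(c,a) = (a^c/c!) / Σ_{k=0}^{c} a^k/k!
a^5/5! = 17.711472
Σ terms (k=0..5): 1.00000 + 4.62900 + 10.71382 + 16.53143 + 19.13099 + 17.71147 = 69.716709
B = 17.711472/69.716709 = 0.254049

Final: 0.254049


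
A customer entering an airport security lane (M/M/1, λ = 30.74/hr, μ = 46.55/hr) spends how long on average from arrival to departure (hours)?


W = 1/(μ−λ) = 1/(46.55 − 30.74) = 1/15.81 = 0.06325 hr

Final: 0.06325 hr


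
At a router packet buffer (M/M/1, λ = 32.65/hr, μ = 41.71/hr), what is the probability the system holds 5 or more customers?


ρ = 32.65/41.71 = 0.7828
P(N ≥ n) = ρ^n = 0.7828^5 = 0.293910

Final: 0.293910


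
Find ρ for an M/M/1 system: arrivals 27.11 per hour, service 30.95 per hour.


ρ = λ/μ = 27.11/30.95 = 0.8759

Final: 0.8759


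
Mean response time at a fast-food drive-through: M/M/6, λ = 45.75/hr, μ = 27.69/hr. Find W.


a = 1.6522; ρ = 0.2754; P₀ = 0.191536
Lq = P₀·a^c·ρ/(c!(1−ρ)²) = 0.002838
Wq = Lq/λ = 0.002838/45.75 = 0.00006203 hr
W = Wq + 1/μ = 0.00006203 + 0.03611 = 0.03618 hr

Final: 0.03618 hr


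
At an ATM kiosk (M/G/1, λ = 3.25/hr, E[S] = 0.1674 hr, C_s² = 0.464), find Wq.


ρ = λ·E[S] = 3.25·0.1674 = 0.5440
E[S²] = E[S]²(1+C_s²) = 0.1674²·(1+0.464) = 0.041025
Wq = λ·E[S²]/(2(1−ρ)) = 3.25·0.041025/(2·0.4560) = 0.14621 hr

Final: 0.14621 hr


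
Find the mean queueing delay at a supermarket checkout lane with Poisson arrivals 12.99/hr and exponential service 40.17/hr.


ρ = 12.99/40.17 = 0.3234
Wq = ρ/(μ−λ) = 0.3234/(40.17 − 12.99) = 0.3234/27.18 = 0.01190 hr

Final: 0.01190 hr


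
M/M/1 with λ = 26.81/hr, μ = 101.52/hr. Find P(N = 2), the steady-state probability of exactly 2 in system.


ρ = 26.81/101.52 = 0.2641
P_n = (1−ρ)·ρ^n = (1 − 0.2641)·0.2641^2 = 0.7359·0.069741 = 0.051324

Final: 0.051324


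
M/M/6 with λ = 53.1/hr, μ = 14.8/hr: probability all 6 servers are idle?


a = λ/μ = 53.1/14.8 = 3.5878; ρ = a/c = 0.5980
Σ_{k=0}^{5} a^k/k! (terms k=0..5) = 1.00000 + 3.58784 + 6.43629 + 7.69746 + 6.90431 + 4.95431 = 30.58019
Tail: a^6/(6!(1−ρ)) = 2133.02936/(720·0.4020) = 7.36901
P₀ = 1/(30.58019 + 7.36901) = 1/37.94920 = 0.026351

Final: 0.026351


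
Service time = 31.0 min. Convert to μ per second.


μ = 1/(service time) in consistent units.
1 second = 0.0166667 min, so μ = 0.0166667/31.0 = 0.0005376 per second

Final: 0.0005376 /sec


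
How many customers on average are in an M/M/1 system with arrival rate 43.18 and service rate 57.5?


ρ = λ/μ = 43.18/57.5 = 0.7510
L = ρ/(1−ρ) = 0.7510/(1 − 0.7510) = 0.7510/0.2490 = 3.0154

Final: 3.0154


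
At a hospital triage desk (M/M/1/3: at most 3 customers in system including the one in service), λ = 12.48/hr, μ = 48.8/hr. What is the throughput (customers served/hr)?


ρ = 0.2557; P_K = (1−ρ)ρ^3/(1−ρ^4) = 0.012502
λ_eff = λ(1 − P_K) = 12.48·(1 − 0.012502) = 12.48·0.987498 = 12.3240 /hr

Final: 12.3240 /hr


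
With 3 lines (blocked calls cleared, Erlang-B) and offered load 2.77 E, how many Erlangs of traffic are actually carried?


B(3,2.77) = 0.317732 (Erlang-B)
Carried load = a(1 − B) = 2.77·(1 − 0.317732) = 2.77·0.682268 = 1.8899 E

Final: 1.8899 Erlangs


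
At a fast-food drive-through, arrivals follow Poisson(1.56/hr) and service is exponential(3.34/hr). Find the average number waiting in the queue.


ρ = 1.56/3.34 = 0.4671
Lq = ρ²/(1−ρ) = 0.2182/0.5329 = 0.4093

Final: 0.4093


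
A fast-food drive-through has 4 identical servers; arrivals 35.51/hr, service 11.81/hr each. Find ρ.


ρ = λ/(cμ) = 35.51/(4·11.81) = 35.51/47.24 = 0.7517

Final: 0.7517


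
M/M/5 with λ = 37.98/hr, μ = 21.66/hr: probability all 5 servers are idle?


a = λ/μ = 37.98/21.66 = 1.7535; ρ = a/c = 0.3507
Σ_{k=0}^{4} a^k/k! (terms k=0..4) = 1.00000 + 1.75346 + 1.53732 + 0.89854 + 0.39389 = 5.58321
Tail: a^5/(5!(1−ρ)) = 16.57611/(120·0.6493) = 0.21274
P₀ = 1/(5.58321 + 0.21274) = 1/5.79595 = 0.172534

Final: 0.172534


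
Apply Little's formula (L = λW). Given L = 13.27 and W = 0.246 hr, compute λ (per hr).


λ = L/W = 13.27/0.246 = 53.9431 /hr

Final: 53.9431 /hr


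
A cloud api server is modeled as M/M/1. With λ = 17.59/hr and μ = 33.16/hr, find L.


ρ = λ/μ = 17.59/33.16 = 0.5305
L = ρ/(1−ρ) = 0.5305/(1 − 0.5305) = 0.5305/0.4695 = 1.1297

Final: 1.1297


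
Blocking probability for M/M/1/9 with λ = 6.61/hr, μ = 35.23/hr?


ρ = λ/μ = 6.61/35.23 = 0.1876
P_K = (1−ρ)ρ^K/(1−ρ^(K+1)) = (0.8124·0.0000002881)/(1 − 0.00000005406)
= 0.0000002341/1.000000 = 0.0000002341

Final: 0.0000002341


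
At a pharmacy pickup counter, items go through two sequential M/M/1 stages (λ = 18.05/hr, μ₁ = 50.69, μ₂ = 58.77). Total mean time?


Each node sees arrival rate λ = 18.05/hr (tandem ⇒ throughput preserved).
W₁ = 1/(μ₁−λ) = 1/(50.69−18.05) = 0.03064 hr
W₂ = 1/(μ₂−λ) = 1/(58.77−18.05) = 0.02456 hr
W_total = W₁ + W₂ = 0.03064 + 0.02456 = 0.05520 hr

Final: 0.05520 hr


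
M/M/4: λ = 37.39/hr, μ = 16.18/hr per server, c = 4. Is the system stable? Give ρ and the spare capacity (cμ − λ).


Total capacity cμ = 4·16.18 = 64.72/hr
ρ = λ/(cμ) = 37.39/64.72 = 0.5777
Stable ⇔ ρ < 1: YES
Spare capacity = cμ − λ = 64.72 − 37.39 = 27.33/hr

Final: ρ = 0.5777; stable; margin = 27.33/hr


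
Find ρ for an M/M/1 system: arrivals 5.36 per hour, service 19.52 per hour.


ρ = λ/μ = 5.36/19.52 = 0.2746

Final: 0.2746


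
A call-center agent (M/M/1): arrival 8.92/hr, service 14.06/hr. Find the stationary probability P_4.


ρ = 8.92/14.06 = 0.6344
P_n = (1−ρ)·ρ^n = (1 − 0.6344)·0.6344^4 = 0.3656·0.162001 = 0.059224

Final: 0.059224


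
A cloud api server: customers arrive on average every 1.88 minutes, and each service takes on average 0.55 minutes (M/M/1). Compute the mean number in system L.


λ = 60/1.88 = 31.9149 /hr
μ = 60/0.55 = 109.0909 /hr
ρ = λ/μ = 31.9149/109.0909 = 0.2926
L = ρ/(1−ρ) = 0.2926/0.7074 = 0.4135

Final: 0.4135


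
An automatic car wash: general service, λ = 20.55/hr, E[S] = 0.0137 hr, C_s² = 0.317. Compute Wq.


ρ = λ·E[S] = 20.55·0.0137 = 0.2815
E[S²] = E[S]²(1+C_s²) = 0.0137²·(1+0.317) = 0.0002472
Wq = λ·E[S²]/(2(1−ρ)) = 20.55·0.0002472/(2·0.7185) = 0.003535 hr

Final: 0.003535 hr


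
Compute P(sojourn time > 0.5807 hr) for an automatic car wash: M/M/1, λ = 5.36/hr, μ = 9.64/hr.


W ~ Exponential(μ−λ) for M/M/1.
μ − λ = 9.64 − 5.36 = 4.2800
P(W > t) = e^{−(μ−λ)t} = e^{−2.4854} = 0.083293

Final: 0.083293


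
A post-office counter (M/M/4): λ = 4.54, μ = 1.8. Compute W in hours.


a = 2.5222; ρ = 0.6306; P₀ = 0.071728
Lq = P₀·a^c·ρ/(c!(1−ρ)²) = 0.55877
Wq = Lq/λ = 0.55877/4.54 = 0.12308 hr
W = Wq + 1/μ = 0.12308 + 0.55556 = 0.67863 hr

Final: 0.67863 hr


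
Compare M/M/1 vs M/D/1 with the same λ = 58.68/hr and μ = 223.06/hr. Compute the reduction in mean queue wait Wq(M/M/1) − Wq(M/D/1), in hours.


ρ = 58.68/223.06 = 0.2631
Wq(M/M/1) = ρ/(μ−λ) = 0.2631/164.38 = 0.001600 hr
Wq(M/D/1) = ρ/(2(μ−λ)) = 0.0008002 hr
Savings = 0.001600 − 0.0008002 = 0.0008002 hr

Final: 0.0008002 hr


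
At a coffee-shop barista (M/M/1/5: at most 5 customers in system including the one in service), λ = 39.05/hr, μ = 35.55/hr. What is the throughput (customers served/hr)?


ρ = 1.0985; P_K = (1−ρ)ρ^5/(1−ρ^6) = 0.208081
λ_eff = λ(1 − P_K) = 39.05·(1 − 0.208081) = 39.05·0.791919 = 30.9244 /hr

Final: 30.9244 /hr


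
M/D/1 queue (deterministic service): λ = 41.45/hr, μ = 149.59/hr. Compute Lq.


ρ = 41.45/149.59 = 0.2771
M/D/1: Lq = ρ²/(2(1−ρ)) = 0.07678/(2·0.7229) = 0.05310

Final: 0.05310


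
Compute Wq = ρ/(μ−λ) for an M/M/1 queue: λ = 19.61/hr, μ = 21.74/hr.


ρ = 19.61/21.74 = 0.9020
Wq = ρ/(μ−λ) = 0.9020/(21.74 − 19.61) = 0.9020/2.13 = 0.4235 hr

Final: 0.4235 hr


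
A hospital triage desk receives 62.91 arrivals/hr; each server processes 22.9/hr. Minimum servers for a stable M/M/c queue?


Stability requires cμ > λ ⇔ c > λ/μ.
λ/μ = 62.91/22.9 = 2.7472
Minimum integer c = ⌊2.7472⌋ + 1 = 3
Check: 3·22.9 = 68.70 > 62.91, while 2·22.9 = 45.80 ≤ 62.91

Final: 3 servers


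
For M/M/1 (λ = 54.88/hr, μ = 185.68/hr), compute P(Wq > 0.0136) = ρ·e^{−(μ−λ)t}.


ρ = 54.88/185.68 = 0.2956
P(Wq > t) = ρ·e^{−(μ−λ)t} = 0.2956·e^{−1.7789}
= 0.2956·0.168827 = 0.049899

Final: 0.049899


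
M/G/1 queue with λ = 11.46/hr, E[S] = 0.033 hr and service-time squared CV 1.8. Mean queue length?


ρ = λ·E[S] = 11.46·0.033 = 0.3782
Lq = ρ²(1+C_s²)/(2(1−ρ)) = 0.1430·(1+1.8)/(2·0.6218)
= 0.1430·2.8000/1.2436 = 0.32200

Final: 0.32200


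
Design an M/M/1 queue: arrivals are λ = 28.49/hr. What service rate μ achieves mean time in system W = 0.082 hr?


W = 1/(μ−λ) ⇒ μ − λ = 1/W = 1/0.082 = 12.1951
μ = λ + 1/W = 28.49 + 12.1951 = 40.6851 per hr

Final: 40.6851 /hr


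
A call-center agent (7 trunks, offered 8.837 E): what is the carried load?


B(7,8.837) = 0.353291 (Erlang-B)
Carried load = a(1 − B) = 8.837·(1 − 0.353291) = 8.837·0.646709 = 5.7150 E

Final: 5.7150 Erlangs


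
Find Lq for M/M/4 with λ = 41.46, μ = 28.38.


a = λ/μ = 1.4609; ρ = a/4 = 0.3652
P₀ = 0.230065
Lq = P₀·a^c·ρ / (c!·(1−ρ)²) = 0.230065·4.55478·0.3652/(24·0.40294)
= 0.03957

Final: 0.03957


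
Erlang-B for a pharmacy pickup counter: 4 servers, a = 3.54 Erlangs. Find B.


B(c,a) = (a^c/c!) / Σ_{k=0}^{c} a^k/k!
a^4/4! = 6.543375
Σ terms (k=0..4): 1.00000 + 3.54000 + 6.26580 + 7.39364 + 6.54337 = 24.742819
B = 6.543375/24.742819 = 0.264456

Final: 0.264456


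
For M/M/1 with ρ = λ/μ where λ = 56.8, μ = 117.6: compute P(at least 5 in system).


ρ = 56.8/117.6 = 0.4830
P(N ≥ n) = ρ^n = 0.4830^5 = 0.026285

Final: 0.026285


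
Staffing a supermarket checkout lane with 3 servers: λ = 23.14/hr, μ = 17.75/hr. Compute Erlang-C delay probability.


a = λ/μ = 1.3037; ρ = a/3 = 0.4346
P₀ = 0.262709 (from M/M/c formula)
C(c,a) = [a^c/(c!(1−ρ))]·P₀ = [2.21562/(6·0.5654)]·0.262709
= 0.65306·0.262709 = 0.171565

Final: 0.171565


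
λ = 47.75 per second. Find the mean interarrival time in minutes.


Mean interarrival time = 1/λ = 1/47.75 second = 0.02094 second
In minutes: 0.02094 × 0.0166667 = 0.0003490 min

Final: 0.0003490 min


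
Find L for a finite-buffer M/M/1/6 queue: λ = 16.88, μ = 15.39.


ρ = 16.88/15.39 = 1.0968
L = ρ[1 − (K+1)ρ^K + Kρ^(K+1)] / [(1−ρ)(1−ρ^(K+1))]
Numerator: 1.0968·(1 − 7·1.741017 + 6·1.909575) = 0.296507
Denominator: (-0.09682)·(-0.909575) = 0.088062
L = 0.296507/0.088062 = 3.3670

Final: 3.3670


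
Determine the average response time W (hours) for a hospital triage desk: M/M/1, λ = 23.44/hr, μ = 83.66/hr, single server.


W = 1/(μ−λ) = 1/(83.66 − 23.44) = 1/60.22 = 0.01661 hr

Final: 0.01661 hr


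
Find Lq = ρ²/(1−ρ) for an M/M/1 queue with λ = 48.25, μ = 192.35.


ρ = 48.25/192.35 = 0.2508
Lq = ρ²/(1−ρ) = 0.06292/0.7492 = 0.08399

Final: 0.08399


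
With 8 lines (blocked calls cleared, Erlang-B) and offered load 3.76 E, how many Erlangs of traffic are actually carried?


B(8,3.76) = 0.023422 (Erlang-B)
Carried load = a(1 − B) = 3.76·(1 − 0.023422) = 3.76·0.976578 = 3.6719 E

Final: 3.6719 Erlangs


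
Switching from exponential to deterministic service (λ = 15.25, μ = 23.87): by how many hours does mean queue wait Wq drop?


ρ = 15.25/23.87 = 0.6389
Wq(M/M/1) = ρ/(μ−λ) = 0.6389/8.62 = 0.07412 hr
Wq(M/D/1) = ρ/(2(μ−λ)) = 0.03706 hr
Savings = 0.07412 − 0.03706 = 0.03706 hr

Final: 0.03706 hr


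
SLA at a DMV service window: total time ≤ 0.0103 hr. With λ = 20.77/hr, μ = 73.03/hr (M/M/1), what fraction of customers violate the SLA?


W ~ Exponential(μ−λ) for M/M/1.
μ − λ = 73.03 − 20.77 = 52.2600
P(W > t) = e^{−(μ−λ)t} = e^{−0.5383} = 0.583753

Final: 0.583753


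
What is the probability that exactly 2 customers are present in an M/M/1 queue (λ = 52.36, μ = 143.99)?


ρ = 52.36/143.99 = 0.3636
P_n = (1−ρ)·ρ^n = (1 − 0.3636)·0.3636^2 = 0.6364·0.132231 = 0.084147

Final: 0.084147


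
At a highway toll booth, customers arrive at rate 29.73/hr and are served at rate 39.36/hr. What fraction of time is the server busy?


ρ = λ/μ = 29.73/39.36 = 0.7553

Final: 0.7553


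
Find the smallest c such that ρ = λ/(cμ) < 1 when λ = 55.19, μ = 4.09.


Stability requires cμ > λ ⇔ c > λ/μ.
λ/μ = 55.19/4.09 = 13.4939
Minimum integer c = ⌊13.4939⌋ + 1 = 14
Check: 14·4.09 = 57.26 > 55.19, while 13·4.09 = 53.17 ≤ 55.19

Final: 14 servers


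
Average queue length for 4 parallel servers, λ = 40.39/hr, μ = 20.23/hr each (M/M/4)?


a = λ/μ = 1.9965; ρ = a/4 = 0.4991
P₀ = 0.130926
Lq = P₀·a^c·ρ / (c!·(1−ρ)²) = 0.130926·15.88956·0.4991/(24·0.25087)
= 0.17247

Final: 0.17247


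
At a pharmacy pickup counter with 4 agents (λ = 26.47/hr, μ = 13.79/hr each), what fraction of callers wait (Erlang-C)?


a = λ/μ = 1.9195; ρ = a/4 = 0.4799
P₀ = 0.142287 (from M/M/c formula)
C(c,a) = [a^c/(c!(1−ρ))]·P₀ = [13.57559/(24·0.5201)]·0.142287
= 1.08753·0.142287 = 0.154742

Final: 0.154742


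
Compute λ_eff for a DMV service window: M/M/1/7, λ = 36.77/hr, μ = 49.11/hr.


ρ = 0.7487; P_K = (1−ρ)ρ^7/(1−ρ^8) = 0.036777
λ_eff = λ(1 − P_K) = 36.77·(1 − 0.036777) = 36.77·0.963223 = 35.4177 /hr

Final: 35.4177 /hr


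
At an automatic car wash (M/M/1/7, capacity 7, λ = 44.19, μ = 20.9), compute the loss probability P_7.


ρ = λ/μ = 44.19/20.9 = 2.1144
P_K = (1−ρ)ρ^K/(1−ρ^(K+1)) = (-1.1144·188.905241)/(1 − 399.412565)
= -210.507324/-398.412565 = 0.528365

Final: 0.528365


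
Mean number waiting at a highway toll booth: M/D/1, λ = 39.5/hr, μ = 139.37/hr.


ρ = 39.5/139.37 = 0.2834
M/D/1: Lq = ρ²/(2(1−ρ)) = 0.08033/(2·0.7166) = 0.05605

Final: 0.05605


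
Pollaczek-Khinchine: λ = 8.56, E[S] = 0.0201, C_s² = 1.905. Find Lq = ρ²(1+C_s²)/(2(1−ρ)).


ρ = λ·E[S] = 8.56·0.0201 = 0.1721
Lq = ρ²(1+C_s²)/(2(1−ρ)) = 0.02960·(1+1.905)/(2·0.8279)
= 0.02960·2.9050/1.6559 = 0.05193

Final: 0.05193


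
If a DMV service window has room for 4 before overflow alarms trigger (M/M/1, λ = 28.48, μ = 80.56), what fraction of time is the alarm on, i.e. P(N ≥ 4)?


ρ = 28.48/80.56 = 0.3535
P(N ≥ n) = ρ^n = 0.3535^4 = 0.015620

Final: 0.015620


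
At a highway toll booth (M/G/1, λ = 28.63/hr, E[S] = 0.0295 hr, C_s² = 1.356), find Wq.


ρ = λ·E[S] = 28.63·0.0295 = 0.8446
E[S²] = E[S]²(1+C_s²) = 0.0295²·(1+1.356) = 0.002050
Wq = λ·E[S²]/(2(1−ρ)) = 28.63·0.002050/(2·0.1554) = 0.18885 hr

Final: 0.18885 hr


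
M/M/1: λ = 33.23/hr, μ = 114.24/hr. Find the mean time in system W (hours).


W = 1/(μ−λ) = 1/(114.24 − 33.23) = 1/81.01 = 0.01234 hr

Final: 0.01234 hr


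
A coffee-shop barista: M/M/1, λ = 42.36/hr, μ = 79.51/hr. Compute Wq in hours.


ρ = 42.36/79.51 = 0.5328
Wq = ρ/(μ−λ) = 0.5328/(79.51 − 42.36) = 0.5328/37.15 = 0.01434 hr

Final: 0.01434 hr


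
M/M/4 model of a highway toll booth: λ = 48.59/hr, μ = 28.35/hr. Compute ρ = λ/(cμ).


ρ = λ/(cμ) = 48.59/(4·28.35) = 48.59/113.40 = 0.4285

Final: 0.4285


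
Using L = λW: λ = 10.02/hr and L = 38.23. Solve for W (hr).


W = L/λ = 38.23/10.02 = 3.8154 hr

Final: 3.8154 hr


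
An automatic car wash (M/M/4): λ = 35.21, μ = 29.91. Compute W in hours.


a = 1.1772; ρ = 0.2943; P₀ = 0.307184
Lq = P₀·a^c·ρ/(c!(1−ρ)²) = 0.01453
Wq = Lq/λ = 0.01453/35.21 = 0.0004125 hr
W = Wq + 1/μ = 0.0004125 + 0.03343 = 0.03385 hr

Final: 0.03385 hr


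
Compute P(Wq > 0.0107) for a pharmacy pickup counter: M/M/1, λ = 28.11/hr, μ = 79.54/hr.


ρ = 28.11/79.54 = 0.3534
P(Wq > t) = ρ·e^{−(μ−λ)t} = 0.3534·e^{−0.5503}
= 0.3534·0.576776 = 0.203837

Final: 0.203837


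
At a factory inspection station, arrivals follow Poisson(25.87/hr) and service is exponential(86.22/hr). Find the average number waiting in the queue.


ρ = 25.87/86.22 = 0.3000
Lq = ρ²/(1−ρ) = 0.09003/0.7000 = 0.1286

Final: 0.1286


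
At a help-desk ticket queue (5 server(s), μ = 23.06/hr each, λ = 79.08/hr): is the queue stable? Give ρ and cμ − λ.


Total capacity cμ = 5·23.06 = 115.30/hr
ρ = λ/(cμ) = 79.08/115.30 = 0.6859
Stable ⇔ ρ < 1: YES
Spare capacity = cμ − λ = 115.30 − 79.08 = 36.22/hr

Final: ρ = 0.6859; stable; margin = 36.22/hr


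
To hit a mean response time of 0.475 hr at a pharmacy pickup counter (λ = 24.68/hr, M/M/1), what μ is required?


W = 1/(μ−λ) ⇒ μ − λ = 1/W = 1/0.475 = 2.1053
μ = λ + 1/W = 24.68 + 2.1053 = 26.7853 per hr

Final: 26.7853 /hr


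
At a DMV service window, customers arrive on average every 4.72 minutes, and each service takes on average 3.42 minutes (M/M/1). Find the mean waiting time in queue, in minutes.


λ = 60/4.72 = 12.7119 /hr
μ = 60/3.42 = 17.5439 /hr
ρ = λ/μ = 12.7119/17.5439 = 0.7246
Wq = ρ/(μ−λ) = 0.7246/(17.5439−12.7119) = 0.14995 hr
In minutes: 0.14995·60 = 8.997 min

Final: 8.997 min


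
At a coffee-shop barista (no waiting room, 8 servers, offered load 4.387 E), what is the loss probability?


B(c,a) = (a^c/c!) / Σ_{k=0}^{c} a^k/k!
a^8/8! = 3.402676
Σ terms (k=0..8): 1.00000 + 4.38700 + 9.62288 + 14.07186 + 15.43332 + 13.54119 + 9.90087 + 6.20502 + 3.40268 = 77.564820
B = 3.402676/77.564820 = 0.043869

Final: 0.043869


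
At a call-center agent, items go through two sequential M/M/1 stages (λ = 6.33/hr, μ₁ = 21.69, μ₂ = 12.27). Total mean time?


Each node sees arrival rate λ = 6.33/hr (tandem ⇒ throughput preserved).
W₁ = 1/(μ₁−λ) = 1/(21.69−6.33) = 0.06510 hr
W₂ = 1/(μ₂−λ) = 1/(12.27−6.33) = 0.16835 hr
W_total = W₁ + W₂ = 0.06510 + 0.16835 = 0.23345 hr

Final: 0.23345 hr


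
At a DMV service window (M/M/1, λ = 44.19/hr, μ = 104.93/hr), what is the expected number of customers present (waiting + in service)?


ρ = λ/μ = 44.19/104.93 = 0.4211
L = ρ/(1−ρ) = 0.4211/(1 − 0.4211) = 0.4211/0.5789 = 0.7275

Final: 0.7275


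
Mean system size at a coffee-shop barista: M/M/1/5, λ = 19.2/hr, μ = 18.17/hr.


ρ = 19.2/18.17 = 1.0567
L = ρ[1 − (K+1)ρ^K + Kρ^(K+1)] / [(1−ρ)(1−ρ^(K+1))]
Numerator: 1.0567·(1 − 6·1.317442 + 5·1.392124) = 0.059139
Denominator: (-0.05669)·(-0.392124) = 0.022228
L = 0.059139/0.022228 = 2.6605

Final: 2.6605


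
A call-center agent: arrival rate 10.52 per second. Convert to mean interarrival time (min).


Mean interarrival time = 1/λ = 1/10.52 second = 0.09506 second
In minutes: 0.09506 × 0.0166667 = 0.001584 min

Final: 0.001584 min


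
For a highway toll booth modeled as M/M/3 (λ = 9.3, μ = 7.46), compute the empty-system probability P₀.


a = λ/μ = 9.3/7.46 = 1.2466; ρ = a/c = 0.4155
Σ_{k=0}^{2} a^k/k! (terms k=0..2) = 1.00000 + 1.24665 + 0.77707 = 3.02372
Tail: a^3/(3!(1−ρ)) = 1.93746/(6·0.5845) = 0.55250
P₀ = 1/(3.02372 + 0.55250) = 1/3.57622 = 0.279625

Final: 0.279625


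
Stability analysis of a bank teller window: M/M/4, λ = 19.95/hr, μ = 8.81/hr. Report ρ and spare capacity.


Total capacity cμ = 4·8.81 = 35.24/hr
ρ = λ/(cμ) = 19.95/35.24 = 0.5661
Stable ⇔ ρ < 1: YES
Spare capacity = cμ − λ = 35.24 − 19.95 = 15.29/hr

Final: ρ = 0.5661; stable; margin = 15.29/hr


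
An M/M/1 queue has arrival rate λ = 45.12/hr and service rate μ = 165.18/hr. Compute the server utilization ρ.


ρ = λ/μ = 45.12/165.18 = 0.2732

Final: 0.2732


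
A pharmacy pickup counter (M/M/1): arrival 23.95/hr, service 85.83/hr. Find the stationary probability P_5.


ρ = 23.95/85.83 = 0.2790
P_n = (1−ρ)·ρ^n = (1 − 0.2790)·0.2790^5 = 0.7210·0.001692 = 0.001220

Final: 0.001220


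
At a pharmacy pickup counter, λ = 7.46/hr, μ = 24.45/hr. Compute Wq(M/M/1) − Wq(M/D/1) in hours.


ρ = 7.46/24.45 = 0.3051
Wq(M/M/1) = ρ/(μ−λ) = 0.3051/16.99 = 0.01796 hr
Wq(M/D/1) = ρ/(2(μ−λ)) = 0.008979 hr
Savings = 0.01796 − 0.008979 = 0.008979 hr

Final: 0.008979 hr


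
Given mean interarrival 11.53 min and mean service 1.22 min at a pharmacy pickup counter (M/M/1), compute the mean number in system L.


λ = 60/11.53 = 5.2038 /hr
μ = 60/1.22 = 49.1803 /hr
ρ = λ/μ = 5.2038/49.1803 = 0.1058
L = ρ/(1−ρ) = 0.1058/0.8942 = 0.1183

Final: 0.1183


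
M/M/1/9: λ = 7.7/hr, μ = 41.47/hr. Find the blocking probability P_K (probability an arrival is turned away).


ρ = λ/μ = 7.7/41.47 = 0.1857
P_K = (1−ρ)ρ^K/(1−ρ^(K+1)) = (0.8143·0.0000002623)/(1 − 0.00000004870)
= 0.0000002136/1.000000 = 0.0000002136

Final: 0.0000002136


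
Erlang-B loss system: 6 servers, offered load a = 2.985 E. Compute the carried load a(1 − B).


B(6,2.985) = 0.051337 (Erlang-B)
Carried load = a(1 − B) = 2.985·(1 − 0.051337) = 2.985·0.948663 = 2.8318 E

Final: 2.8318 Erlangs


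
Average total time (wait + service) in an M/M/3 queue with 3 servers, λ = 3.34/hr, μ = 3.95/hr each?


a = 0.8456; ρ = 0.2819; P₀ = 0.426735
Lq = P₀·a^c·ρ/(c!(1−ρ)²) = 0.02350
Wq = Lq/λ = 0.02350/3.34 = 0.007036 hr
W = Wq + 1/μ = 0.007036 + 0.25316 = 0.26020 hr

Final: 0.26020 hr


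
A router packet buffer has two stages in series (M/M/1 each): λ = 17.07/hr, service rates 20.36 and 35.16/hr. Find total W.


Each node sees arrival rate λ = 17.07/hr (tandem ⇒ throughput preserved).
W₁ = 1/(μ₁−λ) = 1/(20.36−17.07) = 0.30395 hr
W₂ = 1/(μ₂−λ) = 1/(35.16−17.07) = 0.05528 hr
W_total = W₁ + W₂ = 0.30395 + 0.05528 = 0.35923 hr

Final: 0.35923 hr


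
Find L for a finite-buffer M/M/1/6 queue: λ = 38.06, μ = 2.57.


ρ = 38.06/2.57 = 14.8093
L = ρ[1 − (K+1)ρ^K + Kρ^(K+1)] / [(1−ρ)(1−ρ^(K+1))]
Numerator: 14.8093·(1 − 7·10549064.888167 + 6·156224673.013091) = 12787931711.993793
Denominator: (-13.8093)·(-156224672.013091) = 2157359381.223586
L = 12787931711.993793/2157359381.223586 = 5.9276

Final: 5.9276


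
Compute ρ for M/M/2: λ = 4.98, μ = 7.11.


ρ = λ/(cμ) = 4.98/(2·7.11) = 4.98/14.22 = 0.3502

Final: 0.3502


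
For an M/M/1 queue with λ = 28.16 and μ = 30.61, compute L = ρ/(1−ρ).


ρ = λ/μ = 28.16/30.61 = 0.9200
L = ρ/(1−ρ) = 0.9200/(1 − 0.9200) = 0.9200/0.08004 = 11.4939

Final: 11.4939


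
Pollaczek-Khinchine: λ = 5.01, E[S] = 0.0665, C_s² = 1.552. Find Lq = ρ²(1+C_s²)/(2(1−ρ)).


ρ = λ·E[S] = 5.01·0.0665 = 0.3332
Lq = ρ²(1+C_s²)/(2(1−ρ)) = 0.1110·(1+1.552)/(2·0.6668)
= 0.1110·2.5520/1.3337 = 0.21240

Final: 0.21240


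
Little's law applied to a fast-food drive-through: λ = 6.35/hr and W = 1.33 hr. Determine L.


L = λW = 6.35·1.33 = 8.4455

Final: 8.4455


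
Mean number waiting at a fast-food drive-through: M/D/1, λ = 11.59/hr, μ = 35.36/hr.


ρ = 11.59/35.36 = 0.3278
M/D/1: Lq = ρ²/(2(1−ρ)) = 0.1074/(2·0.6722) = 0.07991

Final: 0.07991


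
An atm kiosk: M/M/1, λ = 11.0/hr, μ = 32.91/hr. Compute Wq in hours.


ρ = 11.0/32.91 = 0.3342
Wq = ρ/(μ−λ) = 0.3342/(32.91 − 11.0) = 0.3342/21.91 = 0.01526 hr

Final: 0.01526 hr


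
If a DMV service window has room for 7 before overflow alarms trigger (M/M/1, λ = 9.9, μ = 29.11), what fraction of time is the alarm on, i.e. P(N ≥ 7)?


ρ = 9.9/29.11 = 0.3401
P(N ≥ n) = ρ^n = 0.3401^7 = 0.0005262

Final: 0.0005262


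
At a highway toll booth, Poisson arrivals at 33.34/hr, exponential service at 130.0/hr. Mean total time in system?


W = 1/(μ−λ) = 1/(130.0 − 33.34) = 1/96.66 = 0.01035 hr

Final: 0.01035 hr


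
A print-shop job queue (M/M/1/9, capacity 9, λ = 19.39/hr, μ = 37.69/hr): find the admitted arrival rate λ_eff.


ρ = 0.5145; P_K = (1−ρ)ρ^9/(1−ρ^10) = 0.001227
λ_eff = λ(1 − P_K) = 19.39·(1 − 0.001227) = 19.39·0.998773 = 19.3662 /hr

Final: 19.3662 /hr


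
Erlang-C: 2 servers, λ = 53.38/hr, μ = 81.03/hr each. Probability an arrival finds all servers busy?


a = λ/μ = 0.6588; ρ = a/2 = 0.3294
P₀ = 0.504456 (from M/M/c formula)
C(c,a) = [a^c/(c!(1−ρ))]·P₀ = [0.43398/(2·0.6706)]·0.504456
= 0.32357·0.504456 = 0.163224

Final: 0.163224


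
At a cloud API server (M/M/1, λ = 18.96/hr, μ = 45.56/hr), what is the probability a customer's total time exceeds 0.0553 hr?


W ~ Exponential(μ−λ) for M/M/1.
μ − λ = 45.56 − 18.96 = 26.6000
P(W > t) = e^{−(μ−λ)t} = e^{−1.4710} = 0.229700

Final: 0.229700


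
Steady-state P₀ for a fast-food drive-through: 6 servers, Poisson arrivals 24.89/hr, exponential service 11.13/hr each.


a = λ/μ = 24.89/11.13 = 2.2363; ρ = a/c = 0.3727
Σ_{k=0}^{5} a^k/k! (terms k=0..5) = 1.00000 + 2.23630 + 2.50052 + 1.86397 + 1.04210 + 0.46609 = 9.10896
Tail: a^6/(6!(1−ρ)) = 125.07727/(720·0.6273) = 0.27694
P₀ = 1/(9.10896 + 0.27694) = 1/9.38590 = 0.106543

Final: 0.106543


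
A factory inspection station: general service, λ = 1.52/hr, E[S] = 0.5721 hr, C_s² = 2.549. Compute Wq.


ρ = λ·E[S] = 1.52·0.5721 = 0.8696
E[S²] = E[S]²(1+C_s²) = 0.5721²·(1+2.549) = 1.161582
Wq = λ·E[S²]/(2(1−ρ)) = 1.52·1.161582/(2·0.1304) = 6.76954 hr

Final: 6.76954 hr


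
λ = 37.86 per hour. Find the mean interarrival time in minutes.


Mean interarrival time = 1/λ = 1/37.86 hour = 0.02641 hour
In minutes: 0.02641 × 60 = 1.5848 min

Final: 1.5848 min


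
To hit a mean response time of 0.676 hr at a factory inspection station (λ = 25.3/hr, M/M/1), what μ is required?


W = 1/(μ−λ) ⇒ μ − λ = 1/W = 1/0.676 = 1.4793
μ = λ + 1/W = 25.3 + 1.4793 = 26.7793 per hr

Final: 26.7793 /hr


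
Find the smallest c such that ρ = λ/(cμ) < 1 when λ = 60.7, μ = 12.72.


Stability requires cμ > λ ⇔ c > λ/μ.
λ/μ = 60.7/12.72 = 4.7720
Minimum integer c = ⌊4.7720⌋ + 1 = 5
Check: 5·12.72 = 63.60 > 60.7, while 4·12.72 = 50.88 ≤ 60.7

Final: 5 servers


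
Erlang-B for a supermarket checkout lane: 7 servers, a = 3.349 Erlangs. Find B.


B(c,a) = (a^c/c!) / Σ_{k=0}^{c} a^k/k!
a^7/7! = 0.937509
Σ terms (k=0..7): 1.00000 + 3.34900 + 5.60790 + 6.26029 + 5.24142 + 3.51071 + 1.95956 + 0.93751 = 27.866386
B = 0.937509/27.866386 = 0.033643

Final: 0.033643


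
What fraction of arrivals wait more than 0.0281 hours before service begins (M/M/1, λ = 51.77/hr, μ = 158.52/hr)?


ρ = 51.77/158.52 = 0.3266
P(Wq > t) = ρ·e^{−(μ−λ)t} = 0.3266·e^{−2.9997}
= 0.3266·0.049803 = 0.016265

Final: 0.016265


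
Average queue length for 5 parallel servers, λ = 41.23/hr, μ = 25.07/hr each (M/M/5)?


a = λ/μ = 1.6446; ρ = a/5 = 0.3289
P₀ = 0.192586
Lq = P₀·a^c·ρ / (c!·(1−ρ)²) = 0.192586·12.03081·0.3289/(120·0.45035)
= 0.01410

Final: 0.01410


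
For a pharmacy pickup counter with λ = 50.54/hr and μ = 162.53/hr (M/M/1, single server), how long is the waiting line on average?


ρ = 50.54/162.53 = 0.3110
Lq = ρ²/(1−ρ) = 0.09669/0.6890 = 0.1403

Final: 0.1403


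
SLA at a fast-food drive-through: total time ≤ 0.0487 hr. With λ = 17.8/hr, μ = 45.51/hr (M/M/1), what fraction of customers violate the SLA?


W ~ Exponential(μ−λ) for M/M/1.
μ − λ = 45.51 − 17.8 = 27.7100
P(W > t) = e^{−(μ−λ)t} = e^{−1.3495} = 0.259376

Final: 0.259376


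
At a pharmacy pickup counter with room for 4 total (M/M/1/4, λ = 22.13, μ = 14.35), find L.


ρ = 22.13/14.35 = 1.5422
L = ρ[1 − (K+1)ρ^K + Kρ^(K+1)] / [(1−ρ)(1−ρ^(K+1))]
Numerator: 1.5422·(1 − 5·5.656113 + 4·8.722632) = 11.735787
Denominator: (-0.5422)·(-7.722632) = 4.186904
L = 11.735787/4.186904 = 2.8030

Final: 2.8030


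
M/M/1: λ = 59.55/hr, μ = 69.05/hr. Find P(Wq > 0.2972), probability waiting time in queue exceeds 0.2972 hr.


ρ = 59.55/69.05 = 0.8624
P(Wq > t) = ρ·e^{−(μ−λ)t} = 0.8624·e^{−2.8234}
= 0.8624·0.059404 = 0.051231

Final: 0.051231


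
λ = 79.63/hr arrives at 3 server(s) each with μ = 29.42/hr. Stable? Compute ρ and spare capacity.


Total capacity cμ = 3·29.42 = 88.26/hr
ρ = λ/(cμ) = 79.63/88.26 = 0.9022
Stable ⇔ ρ < 1: YES
Spare capacity = cμ − λ = 88.26 − 79.63 = 8.63/hr

Final: ρ = 0.9022; stable; margin = 8.63/hr


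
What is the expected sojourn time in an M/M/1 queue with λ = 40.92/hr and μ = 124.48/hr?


W = 1/(μ−λ) = 1/(124.48 − 40.92) = 1/83.56 = 0.01197 hr

Final: 0.01197 hr


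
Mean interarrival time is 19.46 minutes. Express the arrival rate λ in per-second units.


λ = 1/(interarrival time) in consistent units.
1 second = 0.0166667 min, so λ = 0.0166667/19.46 = 0.0008565 per second

Final: 0.0008565 /sec


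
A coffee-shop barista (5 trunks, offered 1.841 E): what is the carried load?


B(5,1.841) = 0.028286 (Erlang-B)
Carried load = a(1 − B) = 1.841·(1 − 0.028286) = 1.841·0.971714 = 1.7889 E

Final: 1.7889 Erlangs


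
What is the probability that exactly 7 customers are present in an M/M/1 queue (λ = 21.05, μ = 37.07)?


ρ = 21.05/37.07 = 0.5678
P_n = (1−ρ)·ρ^n = (1 − 0.5678)·0.5678^7 = 0.4322·0.019037 = 0.008227

Final: 0.008227


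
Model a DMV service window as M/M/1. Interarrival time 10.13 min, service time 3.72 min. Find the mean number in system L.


λ = 60/10.13 = 5.9230 /hr
μ = 60/3.72 = 16.1290 /hr
ρ = λ/μ = 5.9230/16.1290 = 0.3672
L = ρ/(1−ρ) = 0.3672/0.6328 = 0.5803

Final: 0.5803


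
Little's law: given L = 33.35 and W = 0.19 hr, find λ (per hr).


λ = L/W = 33.35/0.19 = 175.5263 /hr

Final: 175.5263 /hr


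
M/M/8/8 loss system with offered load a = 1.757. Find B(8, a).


B(c,a) = (a^c/c!) / Σ_{k=0}^{c} a^k/k!
a^8/8! = 0.002252
Σ terms (k=0..8): 1.00000 + 1.75700 + 1.54352 + 0.90399 + 0.39708 + 0.13953 + 0.04086 + 0.01026 + 0.002252 = 5.794495
B = 0.002252/5.794495 = 0.0003887

Final: 0.0003887
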